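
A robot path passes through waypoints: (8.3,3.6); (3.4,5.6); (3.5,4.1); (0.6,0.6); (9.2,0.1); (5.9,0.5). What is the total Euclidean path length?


Segment lengths:
  seg1 = sqrt((-4.9)^2 + (2.0)^2) = 5.2924
  seg2 = sqrt((0.1)^2 + (-1.5)^2) = 1.5033
  seg3 = sqrt((-2.9)^2 + (-3.5)^2) = 4.5453
  seg4 = sqrt((8.6)^2 + (-0.5)^2) = 8.6145
  seg5 = sqrt((-3.3)^2 + (0.4)^2) = 3.3242
Total = 23.2798


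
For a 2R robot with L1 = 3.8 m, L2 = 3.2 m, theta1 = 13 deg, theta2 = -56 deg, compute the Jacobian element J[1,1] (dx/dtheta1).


J[1,1] = -L1*sin(t1) - L2*sin(t1+t2)
= -3.8*sin(13) - 3.2*sin(-43)
= 1.3276


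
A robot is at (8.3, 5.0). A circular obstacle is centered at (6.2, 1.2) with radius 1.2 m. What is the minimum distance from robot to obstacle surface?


center_dist = sqrt((8.3-6.2)^2 + (5.0-1.2)^2)
= sqrt(4.41 + 14.44)
= 4.3417
min_dist = center_dist - radius = 4.3417 - 1.2 = 3.1417 m


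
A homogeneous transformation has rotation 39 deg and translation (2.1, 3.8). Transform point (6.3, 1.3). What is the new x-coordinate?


x' = cos(theta)*px - sin(theta)*py + tx
= 0.7771*6.3 - 0.6293*1.3 + 2.1
= 6.1779


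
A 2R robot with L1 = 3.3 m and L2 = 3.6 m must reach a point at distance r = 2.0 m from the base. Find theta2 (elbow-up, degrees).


cos(theta2) = (r^2 - L1^2 - L2^2) / (2*L1*L2)
cos(theta2) = (4.0 - 10.89 - 12.96) / 23.76
cos(theta2) = -0.835438
theta2 = 146.6614 degrees


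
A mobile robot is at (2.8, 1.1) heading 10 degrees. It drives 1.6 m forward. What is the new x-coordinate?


x_new = x0 + d*cos(theta)
= 2.8 + 1.6*cos(10)
= 2.8 + 1.5757
= 4.3757


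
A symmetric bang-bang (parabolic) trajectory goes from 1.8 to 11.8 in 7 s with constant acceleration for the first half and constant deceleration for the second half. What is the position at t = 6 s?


Symmetric rest-to-rest: each phase covers (pf-p0)/2 in time T/2. 0.5*a*(T/2)^2 = (pf-p0)/2 => a = 4*(pf-p0)/T^2
a = 4*(11.8-1.8)/7^2 = 0.8163
t = 6 is in the deceleration phase (t > T/2).
p = pf - 0.5*a*(T-t)^2 = 11.8 - 0.5*0.8163*1^2
= 11.3918


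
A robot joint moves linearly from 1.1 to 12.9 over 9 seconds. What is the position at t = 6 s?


s = t/T = 6/9 = 0.6667
p(t) = p0 + (pf-p0)*s
= 1.1 + (12.9 - 1.1) * 0.6667
= 8.9667


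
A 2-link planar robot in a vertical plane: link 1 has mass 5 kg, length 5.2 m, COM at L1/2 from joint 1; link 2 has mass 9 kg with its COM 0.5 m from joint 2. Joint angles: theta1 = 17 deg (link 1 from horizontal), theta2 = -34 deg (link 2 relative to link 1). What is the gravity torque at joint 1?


Horizontal distance from joint 1 to link-1 COM:
  x_c1 = (L1/2)*cos(t1) = 2.6 * 0.9563 = 2.4864 m
Horizontal distance from joint 1 to link-2 COM:
  x_c2 = L1*cos(t1) + Lc2*cos(t1+t2)
       = 5.2*0.9563 + 0.5*0.9563 = 5.4509 m
tau1 = m1*g*x_c1 + m2*g*x_c2
     = 5*9.81*2.4864 + 9*9.81*5.4509
     = 121.9575 + 481.2632
     = 603.2208 Nm


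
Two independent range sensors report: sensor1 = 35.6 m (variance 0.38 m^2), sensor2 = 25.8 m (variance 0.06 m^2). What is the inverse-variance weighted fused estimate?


w1 = (1/var1) / (1/var1 + 1/var2)
   = 2.6316 / (2.6316 + 16.6667) = 0.1364
w2 = 1 - w1 = 0.8636
fused = w1*s1 + w2*s2 = 4.8545 + 22.2818
= 27.1364 m


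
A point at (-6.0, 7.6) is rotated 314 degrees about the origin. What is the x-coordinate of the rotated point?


x' = x*cos(theta) - y*sin(theta)
cos(314 deg) = 0.6947, sin(314 deg) = -0.7193
x' = -6.0 * 0.6947 - 7.6 * -0.7193
= -4.168 - -5.467
= 1.299


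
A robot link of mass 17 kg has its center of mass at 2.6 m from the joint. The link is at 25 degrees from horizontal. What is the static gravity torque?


tau = m*g*L*cos(angle)
= 17 * 9.81 * 2.6 * cos(25 deg)
= 17 * 9.81 * 2.6 * 0.9063
= 392.9769 Nm


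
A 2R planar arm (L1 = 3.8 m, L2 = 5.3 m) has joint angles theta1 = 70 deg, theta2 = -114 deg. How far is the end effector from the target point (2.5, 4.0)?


End effector via forward kinematics:
x = L1*cos(t1) + L2*cos(t1+t2) = 5.1122
y = L1*sin(t1) + L2*sin(t1+t2) = -0.1109
Distance to target:
d = sqrt((2.5 - 5.1122)^2 + (4.0 - -0.1109)^2)
= sqrt(6.8235 + 16.8991)
= 4.8706 m


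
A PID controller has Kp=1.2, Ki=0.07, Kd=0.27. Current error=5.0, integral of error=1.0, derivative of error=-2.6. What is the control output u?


u = Kp*e + Ki*int(e) + Kd*de/dt
= 1.2*5.0 + 0.07*1.0 + 0.27*(-2.6)
= 6.0 + 0.07 + -0.702
= 5.368


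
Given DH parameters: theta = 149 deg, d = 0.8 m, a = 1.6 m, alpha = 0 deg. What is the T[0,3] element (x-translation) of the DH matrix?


T[0,3] = a * cos(theta)
= 1.6 * cos(149 deg)
= 1.6 * -0.8572
= -1.3715


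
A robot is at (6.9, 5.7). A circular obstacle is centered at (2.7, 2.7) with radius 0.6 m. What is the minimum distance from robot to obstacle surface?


center_dist = sqrt((6.9-2.7)^2 + (5.7-2.7)^2)
= sqrt(17.64 + 9.0)
= 5.1614
min_dist = center_dist - radius = 5.1614 - 0.6 = 4.5614 m


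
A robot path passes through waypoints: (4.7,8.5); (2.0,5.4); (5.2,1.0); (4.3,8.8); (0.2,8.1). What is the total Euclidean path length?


Segment lengths:
  seg1 = sqrt((-2.7)^2 + (-3.1)^2) = 4.111
  seg2 = sqrt((3.2)^2 + (-4.4)^2) = 5.4406
  seg3 = sqrt((-0.9)^2 + (7.8)^2) = 7.8518
  seg4 = sqrt((-4.1)^2 + (-0.7)^2) = 4.1593
Total = 21.5626


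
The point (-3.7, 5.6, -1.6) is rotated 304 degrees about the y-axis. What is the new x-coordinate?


Rotation about y-axis: x' = x*cos(theta) + z*sin(theta)
= -3.7 * 0.5592 + -1.6 * -0.829
= -0.7426


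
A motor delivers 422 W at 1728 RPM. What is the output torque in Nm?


omega = 1728 * 2*pi/60 = 180.9557 rad/s
tau = P / omega = 422 / 180.9557
= 2.3321 Nm


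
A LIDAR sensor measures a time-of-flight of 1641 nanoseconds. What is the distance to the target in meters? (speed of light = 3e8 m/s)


tof = 1641 ns = 1.641e-06 s
dist = c * tof / 2
= 3e8 * 1.641e-06 / 2
= 246.15 m


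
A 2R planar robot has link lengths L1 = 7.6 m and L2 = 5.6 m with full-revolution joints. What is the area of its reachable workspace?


r_max = L1 + L2 = 13.2 m
r_min = |L1 - L2| = 2.0 m
Area = pi*(r_max^2 - r_min^2)
= pi*(174.24 - 4.0)
= pi * 170.24
= 534.8247 m^2


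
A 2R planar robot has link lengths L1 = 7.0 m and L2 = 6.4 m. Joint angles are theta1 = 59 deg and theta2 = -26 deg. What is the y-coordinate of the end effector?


Convert angles to radians: theta1 = 1.0297, theta2 = -0.4538
y = L1*sin(theta1) + L2*sin(theta1+theta2)
y = 6.0002 + 3.4857
y = 9.4859


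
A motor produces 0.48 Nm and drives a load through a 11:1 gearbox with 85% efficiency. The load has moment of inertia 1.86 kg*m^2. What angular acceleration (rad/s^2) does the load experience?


tau_out = tau_motor * N * eta
= 0.48 * 11 * 0.85 = 4.488 Nm
alpha = tau_out / I = 4.488 / 1.86
= 2.4129 rad/s^2


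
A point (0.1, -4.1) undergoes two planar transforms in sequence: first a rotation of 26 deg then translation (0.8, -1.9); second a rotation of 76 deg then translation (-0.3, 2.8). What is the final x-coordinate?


After transform 1:
x1 = cos(26)*0.1 - sin(26)*-4.1 + 0.8 = 2.6872
y1 = sin(26)*0.1 + cos(26)*-4.1 + -1.9 = -5.5412
After transform 2:
x2 = cos(76)*2.6872 - sin(76)*-5.5412 + -0.3
= 5.7267


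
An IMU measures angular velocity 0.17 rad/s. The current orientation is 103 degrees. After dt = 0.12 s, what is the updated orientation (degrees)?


delta_theta = w * dt = 0.17 * 0.12 = 0.0204 rad
= 1.1688 deg
theta_new = 103 + 1.1688 = 104.1688 deg


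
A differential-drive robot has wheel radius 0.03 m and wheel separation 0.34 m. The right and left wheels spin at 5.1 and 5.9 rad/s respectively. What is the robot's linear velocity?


vR = r*wR = 0.03*5.1 = 0.153 m/s
vL = r*wL = 0.03*5.9 = 0.177 m/s
v = (vR+vL)/2 = 0.165 m/s
omega = (vR-vL)/L = -0.0706 rad/s
linear velocity = 0.165 m/s


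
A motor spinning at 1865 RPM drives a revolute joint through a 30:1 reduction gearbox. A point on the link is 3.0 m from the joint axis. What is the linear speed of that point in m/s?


omega_motor = 1865 * 2*pi/60 = 195.3023 rad/s
omega_joint = omega_motor / 30 = 6.5101 rad/s
v = omega_joint * r = 6.5101 * 3.0
= 19.5302 m/s


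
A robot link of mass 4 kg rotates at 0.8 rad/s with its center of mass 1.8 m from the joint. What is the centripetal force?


F = m * omega^2 * r
= 4 * 0.8^2 * 1.8
= 4 * 0.64 * 1.8
= 4.608 N


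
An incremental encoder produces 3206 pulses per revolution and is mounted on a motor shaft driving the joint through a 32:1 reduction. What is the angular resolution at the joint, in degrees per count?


counts per rev = 3206
effective counts at joint = 3206 * 32 = 102592
resolution = 360 / 102592
= 0.0035 deg/count


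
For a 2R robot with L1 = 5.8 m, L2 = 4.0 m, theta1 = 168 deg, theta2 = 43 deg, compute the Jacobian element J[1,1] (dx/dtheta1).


J[1,1] = -L1*sin(t1) - L2*sin(t1+t2)
= -5.8*sin(168) - 4.0*sin(211)
= 0.8543


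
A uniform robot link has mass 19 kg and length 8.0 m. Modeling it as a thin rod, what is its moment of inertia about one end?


I = (1/3) * m * L^2
= (1/3) * 19 * 8.0^2
= 0.333333 * 19 * 64.0
= 405.3333 kg*m^2


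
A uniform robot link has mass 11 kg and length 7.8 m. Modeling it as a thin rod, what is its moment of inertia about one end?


I = (1/3) * m * L^2
= (1/3) * 11 * 7.8^2
= 0.333333 * 11 * 60.84
= 223.08 kg*m^2


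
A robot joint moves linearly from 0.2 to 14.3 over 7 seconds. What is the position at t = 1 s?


s = t/T = 1/7 = 0.1429
p(t) = p0 + (pf-p0)*s
= 0.2 + (14.3 - 0.2) * 0.1429
= 2.2143


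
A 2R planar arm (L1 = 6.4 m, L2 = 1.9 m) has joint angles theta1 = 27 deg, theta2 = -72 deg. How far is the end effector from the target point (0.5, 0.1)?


End effector via forward kinematics:
x = L1*cos(t1) + L2*cos(t1+t2) = 7.0459
y = L1*sin(t1) + L2*sin(t1+t2) = 1.562
Distance to target:
d = sqrt((0.5 - 7.0459)^2 + (0.1 - 1.562)^2)
= sqrt(42.8494 + 2.1376)
= 6.7072 m


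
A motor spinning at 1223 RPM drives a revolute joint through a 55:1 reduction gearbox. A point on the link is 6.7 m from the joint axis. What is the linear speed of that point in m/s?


omega_motor = 1223 * 2*pi/60 = 128.0723 rad/s
omega_joint = omega_motor / 55 = 2.3286 rad/s
v = omega_joint * r = 2.3286 * 6.7
= 15.6015 m/s


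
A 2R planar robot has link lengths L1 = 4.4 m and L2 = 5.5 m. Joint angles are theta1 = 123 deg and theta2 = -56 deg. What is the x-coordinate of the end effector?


Convert angles to radians: theta1 = 2.1468, theta2 = -0.9774
x = L1*cos(theta1) + L2*cos(theta1+theta2)
x = -2.3964 + 2.149
x = -0.2474


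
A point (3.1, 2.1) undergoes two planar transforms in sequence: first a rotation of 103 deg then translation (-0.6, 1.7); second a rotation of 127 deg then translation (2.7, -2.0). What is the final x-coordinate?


After transform 1:
x1 = cos(103)*3.1 - sin(103)*2.1 + -0.6 = -3.3435
y1 = sin(103)*3.1 + cos(103)*2.1 + 1.7 = 4.2481
After transform 2:
x2 = cos(127)*-3.3435 - sin(127)*4.2481 + 2.7
= 1.3195


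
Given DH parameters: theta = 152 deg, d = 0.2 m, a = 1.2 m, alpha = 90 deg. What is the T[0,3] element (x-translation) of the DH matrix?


T[0,3] = a * cos(theta)
= 1.2 * cos(152 deg)
= 1.2 * -0.8829
= -1.0595


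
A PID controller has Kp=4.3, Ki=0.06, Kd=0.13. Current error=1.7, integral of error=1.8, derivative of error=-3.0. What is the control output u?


u = Kp*e + Ki*int(e) + Kd*de/dt
= 4.3*1.7 + 0.06*1.8 + 0.13*(-3.0)
= 7.31 + 0.108 + -0.39
= 7.028


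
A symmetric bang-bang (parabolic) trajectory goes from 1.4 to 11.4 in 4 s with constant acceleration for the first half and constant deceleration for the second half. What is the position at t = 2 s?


Symmetric rest-to-rest: each phase covers (pf-p0)/2 in time T/2. 0.5*a*(T/2)^2 = (pf-p0)/2 => a = 4*(pf-p0)/T^2
a = 4*(11.4-1.4)/4^2 = 2.5
t = 2 is in the acceleration phase (t <= T/2).
p = p0 + 0.5*a*t^2 = 1.4 + 0.5*2.5*2^2
= 6.4


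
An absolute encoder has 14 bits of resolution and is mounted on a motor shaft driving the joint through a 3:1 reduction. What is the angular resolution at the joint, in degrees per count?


counts = 2^14 = 16384
effective counts at joint = 16384 * 3 = 49152
resolution = 360 / 49152
= 0.0073 deg/count


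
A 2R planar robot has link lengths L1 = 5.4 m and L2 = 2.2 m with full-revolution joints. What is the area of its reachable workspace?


r_max = L1 + L2 = 7.6 m
r_min = |L1 - L2| = 3.2 m
Area = pi*(r_max^2 - r_min^2)
= pi*(57.76 - 10.24)
= pi * 47.52
= 149.2885 m^2


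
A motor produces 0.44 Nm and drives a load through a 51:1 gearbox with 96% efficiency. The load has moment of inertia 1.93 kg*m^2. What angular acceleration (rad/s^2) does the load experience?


tau_out = tau_motor * N * eta
= 0.44 * 51 * 0.96 = 21.5424 Nm
alpha = tau_out / I = 21.5424 / 1.93
= 11.1619 rad/s^2


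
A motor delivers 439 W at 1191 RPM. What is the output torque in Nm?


omega = 1191 * 2*pi/60 = 124.7212 rad/s
tau = P / omega = 439 / 124.7212
= 3.5198 Nm


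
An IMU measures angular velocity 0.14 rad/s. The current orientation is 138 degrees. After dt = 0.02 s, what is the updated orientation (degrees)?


delta_theta = w * dt = 0.14 * 0.02 = 0.0028 rad
= 0.1604 deg
theta_new = 138 + 0.1604 = 138.1604 deg


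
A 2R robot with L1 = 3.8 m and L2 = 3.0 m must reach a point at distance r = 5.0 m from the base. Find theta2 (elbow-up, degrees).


cos(theta2) = (r^2 - L1^2 - L2^2) / (2*L1*L2)
cos(theta2) = (25.0 - 14.44 - 9.0) / 22.8
cos(theta2) = 0.068421
theta2 = 86.0767 degrees


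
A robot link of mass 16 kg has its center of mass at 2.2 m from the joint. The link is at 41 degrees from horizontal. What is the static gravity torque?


tau = m*g*L*cos(angle)
= 16 * 9.81 * 2.2 * cos(41 deg)
= 16 * 9.81 * 2.2 * 0.7547
= 260.6103 Nm


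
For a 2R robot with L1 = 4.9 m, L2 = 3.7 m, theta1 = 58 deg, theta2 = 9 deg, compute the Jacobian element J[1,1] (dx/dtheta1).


J[1,1] = -L1*sin(t1) - L2*sin(t1+t2)
= -4.9*sin(58) - 3.7*sin(67)
= -7.5613


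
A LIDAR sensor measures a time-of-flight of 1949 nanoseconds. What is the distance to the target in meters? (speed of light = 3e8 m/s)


tof = 1949 ns = 1.949e-06 s
dist = c * tof / 2
= 3e8 * 1.949e-06 / 2
= 292.35 m


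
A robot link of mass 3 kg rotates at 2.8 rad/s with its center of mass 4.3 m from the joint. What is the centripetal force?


F = m * omega^2 * r
= 3 * 2.8^2 * 4.3
= 3 * 7.84 * 4.3
= 101.136 N


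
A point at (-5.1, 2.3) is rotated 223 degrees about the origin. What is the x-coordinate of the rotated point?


x' = x*cos(theta) - y*sin(theta)
cos(223 deg) = -0.7314, sin(223 deg) = -0.682
x' = -5.1 * -0.7314 - 2.3 * -0.682
= 3.7299 - -1.5686
= 5.2985


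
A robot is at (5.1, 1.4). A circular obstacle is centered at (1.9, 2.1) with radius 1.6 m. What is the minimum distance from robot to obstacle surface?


center_dist = sqrt((5.1-1.9)^2 + (1.4-2.1)^2)
= sqrt(10.24 + 0.49)
= 3.2757
min_dist = center_dist - radius = 3.2757 - 1.6 = 1.6757 m


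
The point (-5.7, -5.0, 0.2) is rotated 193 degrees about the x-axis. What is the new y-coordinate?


Rotation about x-axis: y' = y*cos(theta) - z*sin(theta)
= -5.0 * -0.9744 - 0.2 * -0.225
= 4.9168


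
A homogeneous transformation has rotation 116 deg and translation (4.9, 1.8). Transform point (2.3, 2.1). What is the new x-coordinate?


x' = cos(theta)*px - sin(theta)*py + tx
= -0.4384*2.3 - 0.8988*2.1 + 4.9
= 2.0043


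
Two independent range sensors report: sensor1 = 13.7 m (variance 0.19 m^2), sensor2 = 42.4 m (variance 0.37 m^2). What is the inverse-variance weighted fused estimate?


w1 = (1/var1) / (1/var1 + 1/var2)
   = 5.2632 / (5.2632 + 2.7027) = 0.6607
w2 = 1 - w1 = 0.3393
fused = w1*s1 + w2*s2 = 9.0518 + 14.3857
= 23.4375 m


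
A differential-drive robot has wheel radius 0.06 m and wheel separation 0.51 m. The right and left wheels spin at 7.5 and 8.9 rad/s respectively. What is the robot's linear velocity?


vR = r*wR = 0.06*7.5 = 0.45 m/s
vL = r*wL = 0.06*8.9 = 0.534 m/s
v = (vR+vL)/2 = 0.492 m/s
omega = (vR-vL)/L = -0.1647 rad/s
linear velocity = 0.492 m/s


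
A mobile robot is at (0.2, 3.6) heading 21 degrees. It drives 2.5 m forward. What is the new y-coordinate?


y_new = y0 + d*sin(theta)
= 3.6 + 2.5*sin(21)
= 3.6 + 0.8959
= 4.4959


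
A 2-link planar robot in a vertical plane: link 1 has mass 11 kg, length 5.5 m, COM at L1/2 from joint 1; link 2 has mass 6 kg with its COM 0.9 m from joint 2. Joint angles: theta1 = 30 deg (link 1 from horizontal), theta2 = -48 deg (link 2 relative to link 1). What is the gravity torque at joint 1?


Horizontal distance from joint 1 to link-1 COM:
  x_c1 = (L1/2)*cos(t1) = 2.75 * 0.866 = 2.3816 m
Horizontal distance from joint 1 to link-2 COM:
  x_c2 = L1*cos(t1) + Lc2*cos(t1+t2)
       = 5.5*0.866 + 0.9*0.9511 = 5.6191 m
tau1 = m1*g*x_c1 + m2*g*x_c2
     = 11*9.81*2.3816 + 6*9.81*5.6191
     = 256.9952 + 330.7397
     = 587.7349 Nm


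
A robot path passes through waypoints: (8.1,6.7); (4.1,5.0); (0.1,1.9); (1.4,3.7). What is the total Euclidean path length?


Segment lengths:
  seg1 = sqrt((-4.0)^2 + (-1.7)^2) = 4.3463
  seg2 = sqrt((-4.0)^2 + (-3.1)^2) = 5.0606
  seg3 = sqrt((1.3)^2 + (1.8)^2) = 2.2204
Total = 11.6273


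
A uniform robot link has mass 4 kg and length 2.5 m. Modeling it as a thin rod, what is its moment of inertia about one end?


I = (1/3) * m * L^2
= (1/3) * 4 * 2.5^2
= 0.333333 * 4 * 6.25
= 8.3333 kg*m^2


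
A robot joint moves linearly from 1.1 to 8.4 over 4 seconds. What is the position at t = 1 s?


s = t/T = 1/4 = 0.25
p(t) = p0 + (pf-p0)*s
= 1.1 + (8.4 - 1.1) * 0.25
= 2.925


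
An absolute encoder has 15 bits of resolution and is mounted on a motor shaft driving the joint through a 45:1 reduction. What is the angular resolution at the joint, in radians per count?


counts = 2^15 = 32768
effective counts at joint = 32768 * 45 = 1474560
resolution = 2*pi / 1474560
= 4.2611e-06 rad/count


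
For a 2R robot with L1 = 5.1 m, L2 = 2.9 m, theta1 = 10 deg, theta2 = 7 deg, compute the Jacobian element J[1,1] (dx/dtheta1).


J[1,1] = -L1*sin(t1) - L2*sin(t1+t2)
= -5.1*sin(10) - 2.9*sin(17)
= -1.7335


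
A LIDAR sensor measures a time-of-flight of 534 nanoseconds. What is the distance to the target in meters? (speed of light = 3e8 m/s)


tof = 534 ns = 5.34e-07 s
dist = c * tof / 2
= 3e8 * 5.34e-07 / 2
= 80.1 m


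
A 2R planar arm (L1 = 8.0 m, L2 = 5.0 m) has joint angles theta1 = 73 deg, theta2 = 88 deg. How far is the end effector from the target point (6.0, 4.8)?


End effector via forward kinematics:
x = L1*cos(t1) + L2*cos(t1+t2) = -2.3886
y = L1*sin(t1) + L2*sin(t1+t2) = 9.2783
Distance to target:
d = sqrt((6.0 - -2.3886)^2 + (4.8 - 9.2783)^2)
= sqrt(70.3689 + 20.055)
= 9.5091 m


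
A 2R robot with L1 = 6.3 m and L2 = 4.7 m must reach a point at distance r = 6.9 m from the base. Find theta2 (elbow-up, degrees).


cos(theta2) = (r^2 - L1^2 - L2^2) / (2*L1*L2)
cos(theta2) = (47.61 - 39.69 - 22.09) / 59.22
cos(theta2) = -0.239277
theta2 = 103.8439 degrees


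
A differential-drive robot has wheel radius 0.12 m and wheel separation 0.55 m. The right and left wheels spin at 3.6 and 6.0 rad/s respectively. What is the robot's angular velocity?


vR = r*wR = 0.12*3.6 = 0.432 m/s
vL = r*wL = 0.12*6.0 = 0.72 m/s
v = (vR+vL)/2 = 0.576 m/s
omega = (vR-vL)/L = -0.5236 rad/s
angular velocity = -0.5236 rad/s


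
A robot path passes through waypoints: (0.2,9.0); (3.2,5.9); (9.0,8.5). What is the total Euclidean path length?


Segment lengths:
  seg1 = sqrt((3.0)^2 + (-3.1)^2) = 4.3139
  seg2 = sqrt((5.8)^2 + (2.6)^2) = 6.3561
Total = 10.67


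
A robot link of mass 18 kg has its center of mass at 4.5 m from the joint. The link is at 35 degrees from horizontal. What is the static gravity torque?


tau = m*g*L*cos(angle)
= 18 * 9.81 * 4.5 * cos(35 deg)
= 18 * 9.81 * 4.5 * 0.8192
= 650.9064 Nm


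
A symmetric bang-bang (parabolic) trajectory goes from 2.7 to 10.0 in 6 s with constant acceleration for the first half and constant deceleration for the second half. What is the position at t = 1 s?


Symmetric rest-to-rest: each phase covers (pf-p0)/2 in time T/2. 0.5*a*(T/2)^2 = (pf-p0)/2 => a = 4*(pf-p0)/T^2
a = 4*(10.0-2.7)/6^2 = 0.8111
t = 1 is in the acceleration phase (t <= T/2).
p = p0 + 0.5*a*t^2 = 2.7 + 0.5*0.8111*1^2
= 3.1056


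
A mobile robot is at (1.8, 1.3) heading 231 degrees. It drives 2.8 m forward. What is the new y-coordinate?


y_new = y0 + d*sin(theta)
= 1.3 + 2.8*sin(231)
= 1.3 + -2.176
= -0.876


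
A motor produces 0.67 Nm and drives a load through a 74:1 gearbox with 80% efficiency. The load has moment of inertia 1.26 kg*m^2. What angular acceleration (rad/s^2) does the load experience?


tau_out = tau_motor * N * eta
= 0.67 * 74 * 0.8 = 39.664 Nm
alpha = tau_out / I = 39.664 / 1.26
= 31.4794 rad/s^2


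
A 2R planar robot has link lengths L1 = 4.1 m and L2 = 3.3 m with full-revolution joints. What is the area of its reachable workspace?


r_max = L1 + L2 = 7.4 m
r_min = |L1 - L2| = 0.8 m
Area = pi*(r_max^2 - r_min^2)
= pi*(54.76 - 0.64)
= pi * 54.12
= 170.023 m^2


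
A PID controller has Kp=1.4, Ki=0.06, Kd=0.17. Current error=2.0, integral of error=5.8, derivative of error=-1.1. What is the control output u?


u = Kp*e + Ki*int(e) + Kd*de/dt
= 1.4*2.0 + 0.06*5.8 + 0.17*(-1.1)
= 2.8 + 0.348 + -0.187
= 2.961


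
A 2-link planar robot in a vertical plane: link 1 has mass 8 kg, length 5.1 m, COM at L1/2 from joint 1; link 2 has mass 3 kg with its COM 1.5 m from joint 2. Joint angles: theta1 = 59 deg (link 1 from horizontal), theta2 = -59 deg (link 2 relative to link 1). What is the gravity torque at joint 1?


Horizontal distance from joint 1 to link-1 COM:
  x_c1 = (L1/2)*cos(t1) = 2.55 * 0.515 = 1.3133 m
Horizontal distance from joint 1 to link-2 COM:
  x_c2 = L1*cos(t1) + Lc2*cos(t1+t2)
       = 5.1*0.515 + 1.5*1.0 = 4.1267 m
tau1 = m1*g*x_c1 + m2*g*x_c2
     = 8*9.81*1.3133 + 3*9.81*4.1267
     = 103.0715 + 121.4486
     = 224.5201 Nm


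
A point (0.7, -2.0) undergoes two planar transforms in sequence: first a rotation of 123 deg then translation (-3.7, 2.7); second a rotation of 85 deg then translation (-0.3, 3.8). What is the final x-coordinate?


After transform 1:
x1 = cos(123)*0.7 - sin(123)*-2.0 + -3.7 = -2.4039
y1 = sin(123)*0.7 + cos(123)*-2.0 + 2.7 = 4.3763
After transform 2:
x2 = cos(85)*-2.4039 - sin(85)*4.3763 + -0.3
= -4.8692


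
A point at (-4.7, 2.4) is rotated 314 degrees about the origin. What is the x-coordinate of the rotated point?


x' = x*cos(theta) - y*sin(theta)
cos(314 deg) = 0.6947, sin(314 deg) = -0.7193
x' = -4.7 * 0.6947 - 2.4 * -0.7193
= -3.2649 - -1.7264
= -1.5385


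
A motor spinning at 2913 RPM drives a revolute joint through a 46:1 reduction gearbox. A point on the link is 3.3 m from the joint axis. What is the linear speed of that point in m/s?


omega_motor = 2913 * 2*pi/60 = 305.0486 rad/s
omega_joint = omega_motor / 46 = 6.6315 rad/s
v = omega_joint * r = 6.6315 * 3.3
= 21.8839 m/s


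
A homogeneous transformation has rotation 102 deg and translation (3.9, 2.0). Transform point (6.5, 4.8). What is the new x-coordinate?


x' = cos(theta)*px - sin(theta)*py + tx
= -0.2079*6.5 - 0.9781*4.8 + 3.9
= -2.1465


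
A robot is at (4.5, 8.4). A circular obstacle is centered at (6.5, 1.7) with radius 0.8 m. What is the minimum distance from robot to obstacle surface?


center_dist = sqrt((4.5-6.5)^2 + (8.4-1.7)^2)
= sqrt(4.0 + 44.89)
= 6.9921
min_dist = center_dist - radius = 6.9921 - 0.8 = 6.1921 m


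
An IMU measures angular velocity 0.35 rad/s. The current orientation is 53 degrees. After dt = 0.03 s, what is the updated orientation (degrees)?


delta_theta = w * dt = 0.35 * 0.03 = 0.0105 rad
= 0.6016 deg
theta_new = 53 + 0.6016 = 53.6016 deg


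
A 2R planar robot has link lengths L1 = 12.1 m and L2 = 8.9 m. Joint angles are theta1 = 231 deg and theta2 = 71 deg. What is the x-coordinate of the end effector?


Convert angles to radians: theta1 = 4.0317, theta2 = 1.2392
x = L1*cos(theta1) + L2*cos(theta1+theta2)
x = -7.6148 + 4.7163
x = -2.8985


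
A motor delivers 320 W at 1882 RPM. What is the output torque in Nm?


omega = 1882 * 2*pi/60 = 197.0826 rad/s
tau = P / omega = 320 / 197.0826
= 1.6237 Nm


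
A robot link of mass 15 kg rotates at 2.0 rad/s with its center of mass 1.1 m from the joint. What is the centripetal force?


F = m * omega^2 * r
= 15 * 2.0^2 * 1.1
= 15 * 4.0 * 1.1
= 66.0 N


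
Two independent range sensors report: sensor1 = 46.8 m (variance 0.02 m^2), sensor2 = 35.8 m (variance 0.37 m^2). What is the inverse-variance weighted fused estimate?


w1 = (1/var1) / (1/var1 + 1/var2)
   = 50.0 / (50.0 + 2.7027) = 0.9487
w2 = 1 - w1 = 0.0513
fused = w1*s1 + w2*s2 = 44.4 + 1.8359
= 46.2359 m


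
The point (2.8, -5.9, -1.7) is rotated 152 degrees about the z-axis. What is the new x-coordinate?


Rotation about z-axis: x' = x*cos(theta) - y*sin(theta)
= 2.8 * -0.8829 - -5.9 * 0.4695
= 0.2976


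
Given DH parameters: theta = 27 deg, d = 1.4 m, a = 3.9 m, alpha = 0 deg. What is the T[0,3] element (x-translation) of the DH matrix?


T[0,3] = a * cos(theta)
= 3.9 * cos(27 deg)
= 3.9 * 0.891
= 3.4749


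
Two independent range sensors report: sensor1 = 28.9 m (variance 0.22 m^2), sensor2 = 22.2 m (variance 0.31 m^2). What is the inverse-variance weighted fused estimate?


w1 = (1/var1) / (1/var1 + 1/var2)
   = 4.5455 / (4.5455 + 3.2258) = 0.5849
w2 = 1 - w1 = 0.4151
fused = w1*s1 + w2*s2 = 16.9038 + 9.2151
= 26.1189 m


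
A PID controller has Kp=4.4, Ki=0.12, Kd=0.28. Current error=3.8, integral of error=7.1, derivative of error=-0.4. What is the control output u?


u = Kp*e + Ki*int(e) + Kd*de/dt
= 4.4*3.8 + 0.12*7.1 + 0.28*(-0.4)
= 16.72 + 0.852 + -0.112
= 17.46


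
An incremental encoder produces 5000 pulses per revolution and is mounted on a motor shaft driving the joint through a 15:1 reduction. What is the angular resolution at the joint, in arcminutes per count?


counts per rev = 5000
effective counts at joint = 5000 * 15 = 75000
resolution = 360*60 / 75000
= 0.288 arcmin/count


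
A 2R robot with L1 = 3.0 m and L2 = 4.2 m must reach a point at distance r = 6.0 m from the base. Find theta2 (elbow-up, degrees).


cos(theta2) = (r^2 - L1^2 - L2^2) / (2*L1*L2)
cos(theta2) = (36.0 - 9.0 - 17.64) / 25.2
cos(theta2) = 0.371429
theta2 = 68.1963 degrees


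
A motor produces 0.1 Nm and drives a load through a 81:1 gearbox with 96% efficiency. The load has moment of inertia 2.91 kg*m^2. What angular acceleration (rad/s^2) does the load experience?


tau_out = tau_motor * N * eta
= 0.1 * 81 * 0.96 = 7.776 Nm
alpha = tau_out / I = 7.776 / 2.91
= 2.6722 rad/s^2


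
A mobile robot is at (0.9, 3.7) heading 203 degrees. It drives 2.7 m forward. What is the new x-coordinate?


x_new = x0 + d*cos(theta)
= 0.9 + 2.7*cos(203)
= 0.9 + -2.4854
= -1.5854


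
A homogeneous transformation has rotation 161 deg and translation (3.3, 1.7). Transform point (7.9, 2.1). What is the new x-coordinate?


x' = cos(theta)*px - sin(theta)*py + tx
= -0.9455*7.9 - 0.3256*2.1 + 3.3
= -4.8533


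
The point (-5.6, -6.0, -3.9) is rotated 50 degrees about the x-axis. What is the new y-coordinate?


Rotation about x-axis: y' = y*cos(theta) - z*sin(theta)
= -6.0 * 0.6428 - -3.9 * 0.766
= -0.8692


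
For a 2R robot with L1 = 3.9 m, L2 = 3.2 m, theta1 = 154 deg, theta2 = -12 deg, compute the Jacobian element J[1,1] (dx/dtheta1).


J[1,1] = -L1*sin(t1) - L2*sin(t1+t2)
= -3.9*sin(154) - 3.2*sin(142)
= -3.6798


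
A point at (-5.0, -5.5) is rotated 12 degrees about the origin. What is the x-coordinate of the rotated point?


x' = x*cos(theta) - y*sin(theta)
cos(12 deg) = 0.9781, sin(12 deg) = 0.2079
x' = -5.0 * 0.9781 - -5.5 * 0.2079
= -4.8907 - -1.1435
= -3.7472


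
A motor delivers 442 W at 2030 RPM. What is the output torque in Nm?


omega = 2030 * 2*pi/60 = 212.5811 rad/s
tau = P / omega = 442 / 212.5811
= 2.0792 Nm


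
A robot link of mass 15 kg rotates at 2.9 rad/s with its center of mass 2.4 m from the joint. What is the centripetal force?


F = m * omega^2 * r
= 15 * 2.9^2 * 2.4
= 15 * 8.41 * 2.4
= 302.76 N


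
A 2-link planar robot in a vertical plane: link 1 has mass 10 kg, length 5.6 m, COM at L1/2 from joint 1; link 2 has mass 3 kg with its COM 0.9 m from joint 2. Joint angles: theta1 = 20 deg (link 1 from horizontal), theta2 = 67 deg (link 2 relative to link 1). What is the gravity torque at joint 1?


Horizontal distance from joint 1 to link-1 COM:
  x_c1 = (L1/2)*cos(t1) = 2.8 * 0.9397 = 2.6311 m
Horizontal distance from joint 1 to link-2 COM:
  x_c2 = L1*cos(t1) + Lc2*cos(t1+t2)
       = 5.6*0.9397 + 0.9*0.0523 = 5.3094 m
tau1 = m1*g*x_c1 + m2*g*x_c2
     = 10*9.81*2.6311 + 3*9.81*5.3094
     = 258.1148 + 156.2551
     = 414.3699 Nm


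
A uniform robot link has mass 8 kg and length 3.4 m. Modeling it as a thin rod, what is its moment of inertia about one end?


I = (1/3) * m * L^2
= (1/3) * 8 * 3.4^2
= 0.333333 * 8 * 11.56
= 30.8267 kg*m^2


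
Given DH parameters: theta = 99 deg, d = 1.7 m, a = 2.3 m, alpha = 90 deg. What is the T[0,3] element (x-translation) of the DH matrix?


T[0,3] = a * cos(theta)
= 2.3 * cos(99 deg)
= 2.3 * -0.1564
= -0.3598


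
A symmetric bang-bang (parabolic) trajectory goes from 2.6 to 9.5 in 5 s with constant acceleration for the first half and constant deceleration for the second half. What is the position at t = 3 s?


Symmetric rest-to-rest: each phase covers (pf-p0)/2 in time T/2. 0.5*a*(T/2)^2 = (pf-p0)/2 => a = 4*(pf-p0)/T^2
a = 4*(9.5-2.6)/5^2 = 1.104
t = 3 is in the deceleration phase (t > T/2).
p = pf - 0.5*a*(T-t)^2 = 9.5 - 0.5*1.104*2^2
= 7.292


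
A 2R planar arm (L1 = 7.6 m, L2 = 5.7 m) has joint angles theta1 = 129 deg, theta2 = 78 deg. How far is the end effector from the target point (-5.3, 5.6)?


End effector via forward kinematics:
x = L1*cos(t1) + L2*cos(t1+t2) = -9.8616
y = L1*sin(t1) + L2*sin(t1+t2) = 3.3186
Distance to target:
d = sqrt((-5.3 - -9.8616)^2 + (5.6 - 3.3186)^2)
= sqrt(20.8079 + 5.205)
= 5.1003 m


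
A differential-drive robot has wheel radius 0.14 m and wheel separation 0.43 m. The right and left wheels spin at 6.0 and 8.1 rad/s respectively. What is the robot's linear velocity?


vR = r*wR = 0.14*6.0 = 0.84 m/s
vL = r*wL = 0.14*8.1 = 1.134 m/s
v = (vR+vL)/2 = 0.987 m/s
omega = (vR-vL)/L = -0.6837 rad/s
linear velocity = 0.987 m/s


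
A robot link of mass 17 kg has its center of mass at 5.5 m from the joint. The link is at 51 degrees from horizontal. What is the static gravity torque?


tau = m*g*L*cos(angle)
= 17 * 9.81 * 5.5 * cos(51 deg)
= 17 * 9.81 * 5.5 * 0.6293
= 577.2347 Nm


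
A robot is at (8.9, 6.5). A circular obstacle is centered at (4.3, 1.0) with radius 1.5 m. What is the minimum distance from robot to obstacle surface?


center_dist = sqrt((8.9-4.3)^2 + (6.5-1.0)^2)
= sqrt(21.16 + 30.25)
= 7.1701
min_dist = center_dist - radius = 7.1701 - 1.5 = 5.6701 m


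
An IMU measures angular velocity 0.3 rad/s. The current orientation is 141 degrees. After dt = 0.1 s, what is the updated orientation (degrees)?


delta_theta = w * dt = 0.3 * 0.1 = 0.03 rad
= 1.7189 deg
theta_new = 141 + 1.7189 = 142.7189 deg


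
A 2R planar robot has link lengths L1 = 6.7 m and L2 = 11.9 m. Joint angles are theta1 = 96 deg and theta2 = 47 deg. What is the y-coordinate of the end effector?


Convert angles to radians: theta1 = 1.6755, theta2 = 0.8203
y = L1*sin(theta1) + L2*sin(theta1+theta2)
y = 6.6633 + 7.1616
y = 13.8249


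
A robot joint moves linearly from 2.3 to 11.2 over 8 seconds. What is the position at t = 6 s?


s = t/T = 6/8 = 0.75
p(t) = p0 + (pf-p0)*s
= 2.3 + (11.2 - 2.3) * 0.75
= 8.975


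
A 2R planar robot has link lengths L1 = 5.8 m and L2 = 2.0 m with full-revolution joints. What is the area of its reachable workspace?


r_max = L1 + L2 = 7.8 m
r_min = |L1 - L2| = 3.8 m
Area = pi*(r_max^2 - r_min^2)
= pi*(60.84 - 14.44)
= pi * 46.4
= 145.7699 m^2


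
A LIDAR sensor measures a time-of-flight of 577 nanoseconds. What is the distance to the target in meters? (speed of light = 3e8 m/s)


tof = 577 ns = 5.77e-07 s
dist = c * tof / 2
= 3e8 * 5.77e-07 / 2
= 86.55 m


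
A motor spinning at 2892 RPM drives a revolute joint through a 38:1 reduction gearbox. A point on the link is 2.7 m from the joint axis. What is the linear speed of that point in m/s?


omega_motor = 2892 * 2*pi/60 = 302.8495 rad/s
omega_joint = omega_motor / 38 = 7.9697 rad/s
v = omega_joint * r = 7.9697 * 2.7
= 21.5183 m/s


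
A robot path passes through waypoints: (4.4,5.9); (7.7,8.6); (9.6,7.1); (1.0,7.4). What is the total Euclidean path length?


Segment lengths:
  seg1 = sqrt((3.3)^2 + (2.7)^2) = 4.2638
  seg2 = sqrt((1.9)^2 + (-1.5)^2) = 2.4207
  seg3 = sqrt((-8.6)^2 + (0.3)^2) = 8.6052
Total = 15.2898


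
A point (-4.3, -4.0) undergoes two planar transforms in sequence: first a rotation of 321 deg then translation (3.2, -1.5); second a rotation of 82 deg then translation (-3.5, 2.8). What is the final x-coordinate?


After transform 1:
x1 = cos(321)*-4.3 - sin(321)*-4.0 + 3.2 = -2.659
y1 = sin(321)*-4.3 + cos(321)*-4.0 + -1.5 = -1.9025
After transform 2:
x2 = cos(82)*-2.659 - sin(82)*-1.9025 + -3.5
= -1.9861


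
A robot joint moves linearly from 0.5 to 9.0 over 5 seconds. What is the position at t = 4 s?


s = t/T = 4/5 = 0.8
p(t) = p0 + (pf-p0)*s
= 0.5 + (9.0 - 0.5) * 0.8
= 7.3


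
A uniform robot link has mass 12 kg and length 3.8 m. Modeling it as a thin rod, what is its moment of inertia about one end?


I = (1/3) * m * L^2
= (1/3) * 12 * 3.8^2
= 0.333333 * 12 * 14.44
= 57.76 kg*m^2


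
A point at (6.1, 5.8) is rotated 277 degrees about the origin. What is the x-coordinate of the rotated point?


x' = x*cos(theta) - y*sin(theta)
cos(277 deg) = 0.1219, sin(277 deg) = -0.9925
x' = 6.1 * 0.1219 - 5.8 * -0.9925
= 0.7434 - -5.7568
= 6.5002


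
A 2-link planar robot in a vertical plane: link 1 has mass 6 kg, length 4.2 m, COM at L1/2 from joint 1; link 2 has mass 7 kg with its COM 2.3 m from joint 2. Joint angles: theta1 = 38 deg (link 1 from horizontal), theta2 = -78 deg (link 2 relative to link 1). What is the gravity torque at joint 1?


Horizontal distance from joint 1 to link-1 COM:
  x_c1 = (L1/2)*cos(t1) = 2.1 * 0.788 = 1.6548 m
Horizontal distance from joint 1 to link-2 COM:
  x_c2 = L1*cos(t1) + Lc2*cos(t1+t2)
       = 4.2*0.788 + 2.3*0.766 = 5.0715 m
tau1 = m1*g*x_c1 + m2*g*x_c2
     = 6*9.81*1.6548 + 7*9.81*5.0715
     = 97.4029 + 348.2632
     = 445.666 Nm


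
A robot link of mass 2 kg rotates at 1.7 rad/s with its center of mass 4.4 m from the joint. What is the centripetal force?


F = m * omega^2 * r
= 2 * 1.7^2 * 4.4
= 2 * 2.89 * 4.4
= 25.432 N


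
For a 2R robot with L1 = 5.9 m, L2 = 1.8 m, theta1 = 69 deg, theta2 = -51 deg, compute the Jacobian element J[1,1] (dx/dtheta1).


J[1,1] = -L1*sin(t1) - L2*sin(t1+t2)
= -5.9*sin(69) - 1.8*sin(18)
= -6.0644


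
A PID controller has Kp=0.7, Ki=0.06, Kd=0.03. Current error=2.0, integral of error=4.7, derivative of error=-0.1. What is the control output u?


u = Kp*e + Ki*int(e) + Kd*de/dt
= 0.7*2.0 + 0.06*4.7 + 0.03*(-0.1)
= 1.4 + 0.282 + -0.003
= 1.679


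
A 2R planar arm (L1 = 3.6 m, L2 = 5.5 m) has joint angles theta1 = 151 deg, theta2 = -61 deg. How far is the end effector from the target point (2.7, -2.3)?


End effector via forward kinematics:
x = L1*cos(t1) + L2*cos(t1+t2) = -3.1486
y = L1*sin(t1) + L2*sin(t1+t2) = 7.2453
Distance to target:
d = sqrt((2.7 - -3.1486)^2 + (-2.3 - 7.2453)^2)
= sqrt(34.2065 + 91.113)
= 11.1946 m


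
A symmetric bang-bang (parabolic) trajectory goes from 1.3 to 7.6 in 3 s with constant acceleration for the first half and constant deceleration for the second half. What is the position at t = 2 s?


Symmetric rest-to-rest: each phase covers (pf-p0)/2 in time T/2. 0.5*a*(T/2)^2 = (pf-p0)/2 => a = 4*(pf-p0)/T^2
a = 4*(7.6-1.3)/3^2 = 2.8
t = 2 is in the deceleration phase (t > T/2).
p = pf - 0.5*a*(T-t)^2 = 7.6 - 0.5*2.8*1^2
= 6.2


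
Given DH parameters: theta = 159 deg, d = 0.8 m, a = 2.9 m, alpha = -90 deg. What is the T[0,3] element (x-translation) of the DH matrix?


T[0,3] = a * cos(theta)
= 2.9 * cos(159 deg)
= 2.9 * -0.9336
= -2.7074


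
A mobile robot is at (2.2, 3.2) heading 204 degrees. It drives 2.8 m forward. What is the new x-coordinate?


x_new = x0 + d*cos(theta)
= 2.2 + 2.8*cos(204)
= 2.2 + -2.5579
= -0.3579


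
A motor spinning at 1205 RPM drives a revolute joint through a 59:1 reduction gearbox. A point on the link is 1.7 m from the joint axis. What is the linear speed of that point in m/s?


omega_motor = 1205 * 2*pi/60 = 126.1873 rad/s
omega_joint = omega_motor / 59 = 2.1388 rad/s
v = omega_joint * r = 2.1388 * 1.7
= 3.6359 m/s


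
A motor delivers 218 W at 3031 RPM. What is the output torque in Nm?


omega = 3031 * 2*pi/60 = 317.4056 rad/s
tau = P / omega = 218 / 317.4056
= 0.6868 Nm


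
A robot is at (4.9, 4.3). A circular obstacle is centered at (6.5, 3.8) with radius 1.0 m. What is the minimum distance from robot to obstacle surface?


center_dist = sqrt((4.9-6.5)^2 + (4.3-3.8)^2)
= sqrt(2.56 + 0.25)
= 1.6763
min_dist = center_dist - radius = 1.6763 - 1.0 = 0.6763 m


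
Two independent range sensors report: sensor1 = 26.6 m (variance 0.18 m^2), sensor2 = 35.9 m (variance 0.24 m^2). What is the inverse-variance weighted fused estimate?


w1 = (1/var1) / (1/var1 + 1/var2)
   = 5.5556 / (5.5556 + 4.1667) = 0.5714
w2 = 1 - w1 = 0.4286
fused = w1*s1 + w2*s2 = 15.2 + 15.3857
= 30.5857 m


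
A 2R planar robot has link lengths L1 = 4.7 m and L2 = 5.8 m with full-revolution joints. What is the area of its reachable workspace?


r_max = L1 + L2 = 10.5 m
r_min = |L1 - L2| = 1.1 m
Area = pi*(r_max^2 - r_min^2)
= pi*(110.25 - 1.21)
= pi * 109.04
= 342.5593 m^2


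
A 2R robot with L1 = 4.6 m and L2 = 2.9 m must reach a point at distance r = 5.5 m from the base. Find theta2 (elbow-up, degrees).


cos(theta2) = (r^2 - L1^2 - L2^2) / (2*L1*L2)
cos(theta2) = (30.25 - 21.16 - 8.41) / 26.68
cos(theta2) = 0.025487
theta2 = 88.5395 degrees


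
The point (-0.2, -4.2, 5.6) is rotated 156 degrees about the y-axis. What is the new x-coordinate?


Rotation about y-axis: x' = x*cos(theta) + z*sin(theta)
= -0.2 * -0.9135 + 5.6 * 0.4067
= 2.4604


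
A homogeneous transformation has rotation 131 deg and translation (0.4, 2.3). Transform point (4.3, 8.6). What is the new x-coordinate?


x' = cos(theta)*px - sin(theta)*py + tx
= -0.6561*4.3 - 0.7547*8.6 + 0.4
= -8.9116


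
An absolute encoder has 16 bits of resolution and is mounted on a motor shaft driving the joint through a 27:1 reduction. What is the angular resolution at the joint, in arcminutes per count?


counts = 2^16 = 65536
effective counts at joint = 65536 * 27 = 1769472
resolution = 360*60 / 1769472
= 0.0122 arcmin/count


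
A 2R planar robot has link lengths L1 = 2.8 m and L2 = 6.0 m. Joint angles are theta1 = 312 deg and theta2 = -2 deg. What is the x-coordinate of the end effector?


Convert angles to radians: theta1 = 5.4454, theta2 = -0.0349
x = L1*cos(theta1) + L2*cos(theta1+theta2)
x = 1.8736 + 3.8567
x = 5.7303


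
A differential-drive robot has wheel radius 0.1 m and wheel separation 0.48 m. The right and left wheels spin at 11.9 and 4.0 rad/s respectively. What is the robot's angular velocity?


vR = r*wR = 0.1*11.9 = 1.19 m/s
vL = r*wL = 0.1*4.0 = 0.4 m/s
v = (vR+vL)/2 = 0.795 m/s
omega = (vR-vL)/L = 1.6458 rad/s
angular velocity = 1.6458 rad/s


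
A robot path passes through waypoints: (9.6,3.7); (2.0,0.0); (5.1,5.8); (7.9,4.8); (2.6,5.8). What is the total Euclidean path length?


Segment lengths:
  seg1 = sqrt((-7.6)^2 + (-3.7)^2) = 8.4528
  seg2 = sqrt((3.1)^2 + (5.8)^2) = 6.5765
  seg3 = sqrt((2.8)^2 + (-1.0)^2) = 2.9732
  seg4 = sqrt((-5.3)^2 + (1.0)^2) = 5.3935
Total = 23.396
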